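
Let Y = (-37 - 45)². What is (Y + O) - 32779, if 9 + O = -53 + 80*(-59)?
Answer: -30837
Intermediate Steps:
Y = 6724 (Y = (-82)² = 6724)
O = -4782 (O = -9 + (-53 + 80*(-59)) = -9 + (-53 - 4720) = -9 - 4773 = -4782)
(Y + O) - 32779 = (6724 - 4782) - 32779 = 1942 - 32779 = -30837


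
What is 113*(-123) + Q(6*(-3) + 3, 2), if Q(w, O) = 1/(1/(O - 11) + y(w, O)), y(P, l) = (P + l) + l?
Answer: -1389909/100 ≈ -13899.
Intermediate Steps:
y(P, l) = P + 2*l
Q(w, O) = 1/(w + 1/(-11 + O) + 2*O) (Q(w, O) = 1/(1/(O - 11) + (w + 2*O)) = 1/(1/(-11 + O) + (w + 2*O)) = 1/(w + 1/(-11 + O) + 2*O))
113*(-123) + Q(6*(-3) + 3, 2) = 113*(-123) + (-11 + 2)/(1 - 22*2 - 11*(6*(-3) + 3) + 2*((6*(-3) + 3) + 2*2)) = -13899 - 9/(1 - 44 - 11*(-18 + 3) + 2*((-18 + 3) + 4)) = -13899 - 9/(1 - 44 - 11*(-15) + 2*(-15 + 4)) = -13899 - 9/(1 - 44 + 165 + 2*(-11)) = -13899 - 9/(1 - 44 + 165 - 22) = -13899 - 9/100 = -1389909/100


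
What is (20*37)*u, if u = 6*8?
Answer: 35520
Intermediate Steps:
u = 48
(20*37)*u = (20*37)*48 = 740*48 = 35520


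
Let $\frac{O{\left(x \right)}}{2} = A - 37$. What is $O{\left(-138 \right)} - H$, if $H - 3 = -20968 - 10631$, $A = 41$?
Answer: $31604$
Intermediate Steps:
$H = -31596$ ($H = 3 - 31599 = -31596$)
$O{\left(x \right)} = 8$ ($O{\left(x \right)} = 2 \left(41 - 37\right) = 2 \cdot 4 = 8$)
$O{\left(-138 \right)} - H = 8 - -31596 = 8 + 31596 = 31604$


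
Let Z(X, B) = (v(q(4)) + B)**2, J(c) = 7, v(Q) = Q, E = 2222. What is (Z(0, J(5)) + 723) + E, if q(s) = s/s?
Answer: 3009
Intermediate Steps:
q(s) = 1
Z(X, B) = (1 + B)**2
(Z(0, J(5)) + 723) + E = ((1 + 7)**2 + 723) + 2222 = (8**2 + 723) + 2222 = (64 + 723) + 2222 = 787 + 2222 = 3009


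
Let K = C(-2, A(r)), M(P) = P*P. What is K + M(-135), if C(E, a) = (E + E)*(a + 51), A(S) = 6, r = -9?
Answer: 17997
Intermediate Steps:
C(E, a) = 2*E*(51 + a) (C(E, a) = (2*E)*(51 + a) = 2*E*(51 + a))
M(P) = P²
K = -228 (K = 2*(-2)*(51 + 6) = 2*(-2)*57 = -228)
K + M(-135) = -228 + (-135)² = -228 + 18225 = 17997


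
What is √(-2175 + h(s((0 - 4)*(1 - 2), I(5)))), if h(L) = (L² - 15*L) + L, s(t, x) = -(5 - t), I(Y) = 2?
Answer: 12*I*√15 ≈ 46.476*I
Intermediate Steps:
s(t, x) = -5 + t
h(L) = L² - 14*L
√(-2175 + h(s((0 - 4)*(1 - 2), I(5)))) = √(-2175 + (-5 + (0 - 4)*(1 - 2))*(-14 + (-5 + (0 - 4)*(1 - 2)))) = √(-2175 + (-5 - 4*(-1))*(-14 + (-5 - 4*(-1)))) = √(-2175 + (-5 + 4)*(-14 + (-5 + 4))) = √(-2175 - (-14 - 1)) = √(-2175 - 1*(-15)) = √(-2175 + 15) = √(-2160) = 12*I*√15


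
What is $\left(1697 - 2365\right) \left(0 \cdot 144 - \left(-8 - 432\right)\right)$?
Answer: $-293920$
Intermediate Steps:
$\left(1697 - 2365\right) \left(0 \cdot 144 - \left(-8 - 432\right)\right) = - 668 \left(0 - \left(-8 - 432\right)\right) = - 668 \left(0 - -440\right) = - 668 \left(0 + 440\right) = \left(-668\right) 440 = -293920$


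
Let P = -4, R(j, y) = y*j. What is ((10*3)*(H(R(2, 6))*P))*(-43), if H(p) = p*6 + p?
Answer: 433440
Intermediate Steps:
R(j, y) = j*y
H(p) = 7*p (H(p) = 6*p + p = 7*p)
((10*3)*(H(R(2, 6))*P))*(-43) = ((10*3)*((7*(2*6))*(-4)))*(-43) = (30*((7*12)*(-4)))*(-43) = (30*(84*(-4)))*(-43) = (30*(-336))*(-43) = -10080*(-43) = 433440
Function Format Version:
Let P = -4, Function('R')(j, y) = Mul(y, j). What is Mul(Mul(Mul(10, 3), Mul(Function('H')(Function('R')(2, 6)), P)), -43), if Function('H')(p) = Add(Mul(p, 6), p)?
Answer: 433440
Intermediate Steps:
Function('R')(j, y) = Mul(j, y)
Function('H')(p) = Mul(7, p) (Function('H')(p) = Add(Mul(6, p), p) = Mul(7, p))
Mul(Mul(Mul(10, 3), Mul(Function('H')(Function('R')(2, 6)), P)), -43) = Mul(Mul(Mul(10, 3), Mul(Mul(7, Mul(2, 6)), -4)), -43) = Mul(Mul(30, Mul(Mul(7, 12), -4)), -43) = Mul(Mul(30, Mul(84, -4)), -43) = Mul(Mul(30, -336), -43) = Mul(-10080, -43) = 433440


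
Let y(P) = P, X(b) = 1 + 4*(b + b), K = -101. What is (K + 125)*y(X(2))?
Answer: 408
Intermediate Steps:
X(b) = 1 + 8*b (X(b) = 1 + 4*(2*b) = 1 + 8*b)
(K + 125)*y(X(2)) = (-101 + 125)*(1 + 8*2) = 24*(1 + 16) = 24*17 = 408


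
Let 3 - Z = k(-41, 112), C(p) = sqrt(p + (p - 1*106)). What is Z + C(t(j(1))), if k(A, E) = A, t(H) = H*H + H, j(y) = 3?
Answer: 44 + I*sqrt(82) ≈ 44.0 + 9.0554*I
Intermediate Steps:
t(H) = H + H**2 (t(H) = H**2 + H = H + H**2)
C(p) = sqrt(-106 + 2*p) (C(p) = sqrt(p + (p - 106)) = sqrt(p + (-106 + p)) = sqrt(-106 + 2*p))
Z = 44 (Z = 3 - 1*(-41) = 3 + 41 = 44)
Z + C(t(j(1))) = 44 + sqrt(-106 + 2*(3*(1 + 3))) = 44 + sqrt(-106 + 2*(3*4)) = 44 + sqrt(-106 + 2*12) = 44 + sqrt(-106 + 24) = 44 + sqrt(-82) = 44 + I*sqrt(82)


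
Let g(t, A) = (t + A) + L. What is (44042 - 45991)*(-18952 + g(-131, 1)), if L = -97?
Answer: 37379871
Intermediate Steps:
g(t, A) = -97 + A + t (g(t, A) = (t + A) - 97 = (A + t) - 97 = -97 + A + t)
(44042 - 45991)*(-18952 + g(-131, 1)) = (44042 - 45991)*(-18952 + (-97 + 1 - 131)) = -1949*(-18952 - 227) = -1949*(-19179) = 37379871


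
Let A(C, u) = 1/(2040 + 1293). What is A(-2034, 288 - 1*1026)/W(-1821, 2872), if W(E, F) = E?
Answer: -1/6069393 ≈ -1.6476e-7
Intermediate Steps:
A(C, u) = 1/3333
A(-2034, 288 - 1*1026)/W(-1821, 2872) = (1/3333)/(-1821) = (1/3333)*(-1/1821) = -1/6069393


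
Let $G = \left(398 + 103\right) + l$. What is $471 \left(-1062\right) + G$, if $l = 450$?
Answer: $-499251$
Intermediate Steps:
$G = 951$ ($G = \left(398 + 103\right) + 450 = 501 + 450 = 951$)
$471 \left(-1062\right) + G = 471 \left(-1062\right) + 951 = -500202 + 951 = -499251$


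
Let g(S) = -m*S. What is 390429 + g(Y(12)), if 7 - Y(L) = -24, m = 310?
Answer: 380819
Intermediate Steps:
Y(L) = 31 (Y(L) = 7 - 1*(-24) = 7 + 24 = 31)
g(S) = -310*S
390429 + g(Y(12)) = 390429 - 310*31 = 390429 - 9610 = 380819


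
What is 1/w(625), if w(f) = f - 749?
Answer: -1/124 ≈ -0.0080645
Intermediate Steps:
w(f) = -749 + f
1/w(625) = 1/(-749 + 625) = 1/(-124) = -1/124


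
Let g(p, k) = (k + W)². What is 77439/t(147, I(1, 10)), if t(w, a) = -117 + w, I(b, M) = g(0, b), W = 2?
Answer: 25813/10 ≈ 2581.3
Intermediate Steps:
g(p, k) = (2 + k)² (g(p, k) = (k + 2)² = (2 + k)²)
I(b, M) = (2 + b)²
77439/t(147, I(1, 10)) = 77439/(-117 + 147) = 77439/30 = 77439*(1/30) = 25813/10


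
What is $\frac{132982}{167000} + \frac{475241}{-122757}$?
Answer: $- \frac{31520387813}{10250209500} \approx -3.0751$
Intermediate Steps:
$\frac{132982}{167000} + \frac{475241}{-122757} = 132982 \cdot \frac{1}{167000} + 475241 \left(- \frac{1}{122757}\right) = \frac{66491}{83500} - \frac{475241}{122757} = - \frac{31520387813}{10250209500}$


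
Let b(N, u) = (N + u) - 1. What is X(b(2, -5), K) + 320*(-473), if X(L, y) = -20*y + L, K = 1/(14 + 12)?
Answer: -1967742/13 ≈ -1.5136e+5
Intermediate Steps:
b(N, u) = -1 + N + u
K = 1/26 ≈ 0.038462
X(L, y) = L - 20*y
X(b(2, -5), K) + 320*(-473) = ((-1 + 2 - 5) - 20*1/26) + 320*(-473) = (-4 - 10/13) - 151360 = -62/13 - 151360 = -1967742/13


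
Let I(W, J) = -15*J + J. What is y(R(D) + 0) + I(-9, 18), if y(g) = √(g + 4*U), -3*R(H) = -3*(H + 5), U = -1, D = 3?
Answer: -250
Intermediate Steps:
R(H) = 5 + H (R(H) = -(-1)*(H + 5) = -(-1)*(5 + H) = -(-15 - 3*H)/3 = 5 + H)
I(W, J) = -14*J
y(g) = √(-4 + g) (y(g) = √(g + 4*(-1)) = √(g - 4) = √(-4 + g))
y(R(D) + 0) + I(-9, 18) = √(-4 + ((5 + 3) + 0)) - 14*18 = √(-4 + (8 + 0)) - 252 = √(-4 + 8) - 252 = √4 - 252 = 2 - 252 = -250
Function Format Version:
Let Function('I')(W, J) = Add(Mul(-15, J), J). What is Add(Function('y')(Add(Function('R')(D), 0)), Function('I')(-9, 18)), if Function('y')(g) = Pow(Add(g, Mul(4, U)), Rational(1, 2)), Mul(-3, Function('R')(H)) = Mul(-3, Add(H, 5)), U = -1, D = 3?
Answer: -250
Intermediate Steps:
Function('R')(H) = Add(5, H) (Function('R')(H) = Mul(Rational(-1, 3), Mul(-3, Add(H, 5))) = Mul(Rational(-1, 3), Mul(-3, Add(5, H))) = Mul(Rational(-1, 3), Add(-15, Mul(-3, H))) = Add(5, H))
Function('I')(W, J) = Mul(-14, J)
Function('y')(g) = Pow(Add(-4, g), Rational(1, 2)) (Function('y')(g) = Pow(Add(g, Mul(4, -1)), Rational(1, 2)) = Pow(Add(g, -4), Rational(1, 2)) = Pow(Add(-4, g), Rational(1, 2)))
Add(Function('y')(Add(Function('R')(D), 0)), Function('I')(-9, 18)) = Add(Pow(Add(-4, Add(Add(5, 3), 0)), Rational(1, 2)), Mul(-14, 18)) = Add(Pow(Add(-4, Add(8, 0)), Rational(1, 2)), -252) = Add(Pow(Add(-4, 8), Rational(1, 2)), -252) = Add(Pow(4, Rational(1, 2)), -252) = Add(2, -252) = -250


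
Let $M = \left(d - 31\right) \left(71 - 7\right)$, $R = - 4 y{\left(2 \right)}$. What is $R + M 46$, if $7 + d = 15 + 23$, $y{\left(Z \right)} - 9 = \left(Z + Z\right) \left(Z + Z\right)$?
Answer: $-100$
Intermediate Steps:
$y{\left(Z \right)} = 9 + 4 Z^{2}$ ($y{\left(Z \right)} = 9 + \left(Z + Z\right) \left(Z + Z\right) = 9 + 2 Z 2 Z = 9 + 4 Z^{2}$)
$d = 31$ ($d = -7 + \left(15 + 23\right) = -7 + 38 = 31$)
$R = -100$ ($R = - 4 \left(9 + 4 \cdot 2^{2}\right) = - 4 \left(9 + 4 \cdot 4\right) = - 4 \left(9 + 16\right) = \left(-4\right) 25 = -100$)
$M = 0$ ($M = \left(31 - 31\right) \left(71 - 7\right) = 0 \cdot 64 = 0$)
$R + M 46 = -100 + 0 \cdot 46 = -100 + 0 = -100$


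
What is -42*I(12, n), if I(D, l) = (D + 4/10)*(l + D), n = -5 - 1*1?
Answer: -15624/5 ≈ -3124.8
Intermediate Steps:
n = -6 (n = -5 - 1 = -6)
I(D, l) = (2/5 + D)*(D + l) (I(D, l) = (D + 4*(1/10))*(D + l) = (D + 2/5)*(D + l) = (2/5 + D)*(D + l))
-42*I(12, n) = -42*(12**2 + (2/5)*12 + (2/5)*(-6) + 12*(-6)) = -42*(144 + 24/5 - 12/5 - 72) = -42*372/5 = -15624/5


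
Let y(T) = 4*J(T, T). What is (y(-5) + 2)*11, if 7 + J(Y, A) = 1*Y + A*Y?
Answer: 594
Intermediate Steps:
J(Y, A) = -7 + Y + A*Y (J(Y, A) = -7 + (1*Y + A*Y) = -7 + (Y + A*Y) = -7 + Y + A*Y)
y(T) = -28 + 4*T + 4*T² (y(T) = 4*(-7 + T + T*T) = 4*(-7 + T + T²) = -28 + 4*T + 4*T²)
(y(-5) + 2)*11 = ((-28 + 4*(-5) + 4*(-5)²) + 2)*11 = ((-28 - 20 + 4*25) + 2)*11 = ((-28 - 20 + 100) + 2)*11 = (52 + 2)*11 = 54*11 = 594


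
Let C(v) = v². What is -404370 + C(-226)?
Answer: -353294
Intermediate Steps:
-404370 + C(-226) = -404370 + (-226)² = -404370 + 51076 = -353294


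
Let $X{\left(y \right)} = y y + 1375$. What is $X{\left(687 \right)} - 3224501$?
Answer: $-2751157$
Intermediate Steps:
$X{\left(y \right)} = 1375 + y^{2}$ ($X{\left(y \right)} = y^{2} + 1375 = 1375 + y^{2}$)
$X{\left(687 \right)} - 3224501 = \left(1375 + 687^{2}\right) - 3224501 = \left(1375 + 471969\right) - 3224501 = 473344 - 3224501 = -2751157$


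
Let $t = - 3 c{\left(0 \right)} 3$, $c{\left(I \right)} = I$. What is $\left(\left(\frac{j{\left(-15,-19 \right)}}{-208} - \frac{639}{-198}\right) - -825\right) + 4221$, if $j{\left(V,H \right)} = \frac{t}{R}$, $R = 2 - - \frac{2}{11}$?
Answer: $\frac{111083}{22} \approx 5049.2$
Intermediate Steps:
$R = \frac{24}{11}$ ($R = 2 - \left(-2\right) \frac{1}{11} = 2 - - \frac{2}{11} = 2 + \frac{2}{11} = \frac{24}{11} \approx 2.1818$)
$t = 0$ ($t = \left(-3\right) 0 \cdot 3 = 0 \cdot 3 = 0$)
$j{\left(V,H \right)} = 0$ ($j{\left(V,H \right)} = \frac{0}{\frac{24}{11}} = 0 \cdot \frac{11}{24} = 0$)
$\left(\left(\frac{j{\left(-15,-19 \right)}}{-208} - \frac{639}{-198}\right) - -825\right) + 4221 = \left(\left(\frac{0}{-208} - \frac{639}{-198}\right) - -825\right) + 4221 = \left(\left(0 \left(- \frac{1}{208}\right) - - \frac{71}{22}\right) + 825\right) + 4221 = \left(\left(0 + \frac{71}{22}\right) + 825\right) + 4221 = \left(\frac{71}{22} + 825\right) + 4221 = \frac{18221}{22} + 4221 = \frac{111083}{22}$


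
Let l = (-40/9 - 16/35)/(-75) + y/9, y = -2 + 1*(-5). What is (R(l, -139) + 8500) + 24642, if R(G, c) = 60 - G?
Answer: 784414081/23625 ≈ 33203.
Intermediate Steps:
y = -7 (y = -2 - 5 = -7)
l = -16831/23625 (l = (-40/9 - 16/35)/(-75) - 7/9 = (-40*1/9 - 16*1/35)*(-1/75) - 7*1/9 = (-40/9 - 16/35)*(-1/75) - 7/9 = -1544/315*(-1/75) - 7/9 = 1544/23625 - 7/9 = -16831/23625 ≈ -0.71242)
(R(l, -139) + 8500) + 24642 = ((60 - 1*(-16831/23625)) + 8500) + 24642 = ((60 + 16831/23625) + 8500) + 24642 = (1434331/23625 + 8500) + 24642 = 202246831/23625 + 24642 = 784414081/23625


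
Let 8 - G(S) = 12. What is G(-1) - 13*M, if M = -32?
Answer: 412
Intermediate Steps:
G(S) = -4 (G(S) = 8 - 1*12 = 8 - 12 = -4)
G(-1) - 13*M = -4 - 13*(-32) = -4 + 416 = 412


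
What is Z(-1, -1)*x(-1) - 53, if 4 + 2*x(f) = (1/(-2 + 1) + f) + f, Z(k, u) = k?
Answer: -99/2 ≈ -49.500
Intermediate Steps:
x(f) = -5/2 + f (x(f) = -2 + ((1/(-2 + 1) + f) + f)/2 = -2 + ((1/(-1) + f) + f)/2 = -2 + ((-1 + f) + f)/2 = -2 + (-1 + 2*f)/2 = -2 + (-½ + f) = -5/2 + f)
Z(-1, -1)*x(-1) - 53 = -(-5/2 - 1) - 53 = -1*(-7/2) - 53 = 7/2 - 53 = -99/2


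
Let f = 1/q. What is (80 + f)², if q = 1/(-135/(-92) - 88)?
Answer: 361201/8464 ≈ 42.675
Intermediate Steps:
q = -92/7961 (q = 1/(-135*(-1/92) - 88) = 1/(135/92 - 88) = 1/(-7961/92) = -92/7961 ≈ -0.011556)
f = -7961/92 (f = 1/(-92/7961) = -7961/92 ≈ -86.533)
(80 + f)² = (80 - 7961/92)² = (-601/92)² = 361201/8464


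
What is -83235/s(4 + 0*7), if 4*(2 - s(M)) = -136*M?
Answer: -27745/46 ≈ -603.15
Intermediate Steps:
s(M) = 2 + 34*M (s(M) = 2 - (-34)*M = 2 + 34*M)
-83235/s(4 + 0*7) = -83235/(2 + 34*(4 + 0*7)) = -83235/(2 + 34*(4 + 0)) = -83235/(2 + 34*4) = -83235/(2 + 136) = -83235/138 = -83235*1/138 = -27745/46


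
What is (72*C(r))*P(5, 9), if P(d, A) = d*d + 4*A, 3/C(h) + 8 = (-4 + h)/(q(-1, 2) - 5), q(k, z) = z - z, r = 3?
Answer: -21960/13 ≈ -1689.2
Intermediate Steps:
q(k, z) = 0
C(h) = 3/(-36/5 - h/5) (C(h) = 3/(-8 + (-4 + h)/(0 - 5)) = 3/(-8 + (-4 + h)/(-5)) = 3/(-8 + (-4 + h)*(-⅕)) = 3/(-8 + (⅘ - h/5)) = 3/(-36/5 - h/5))
P(d, A) = d² + 4*A
(72*C(r))*P(5, 9) = (72*(-15/(36 + 3)))*(5² + 4*9) = (72*(-15/39))*(25 + 36) = (72*(-15*1/39))*61 = (72*(-5/13))*61 = -360/13*61 = -21960/13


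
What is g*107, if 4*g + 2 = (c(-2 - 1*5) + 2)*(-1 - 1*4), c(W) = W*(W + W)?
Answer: -26857/2 ≈ -13429.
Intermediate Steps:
c(W) = 2*W² (c(W) = W*(2*W) = 2*W²)
g = -251/2 (g = -½ + ((2*(-2 - 1*5)² + 2)*(-1 - 1*4))/4 = -½ + ((2*(-2 - 5)² + 2)*(-1 - 4))/4 = -½ + ((2*(-7)² + 2)*(-5))/4 = -½ + ((2*49 + 2)*(-5))/4 = -½ + ((98 + 2)*(-5))/4 = -½ + (100*(-5))/4 = -½ + (¼)*(-500) = -½ - 125 = -251/2 ≈ -125.50)
g*107 = -251/2*107 = -26857/2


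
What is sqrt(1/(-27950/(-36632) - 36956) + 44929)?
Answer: sqrt(20584484989377869333253)/676872121 ≈ 211.96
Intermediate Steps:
sqrt(1/(-27950/(-36632) - 36956) + 44929) = sqrt(1/(-27950*(-1/36632) - 36956) + 44929) = sqrt(1/(13975/18316 - 36956) + 44929) = sqrt(1/(-676872121/18316) + 44929) = sqrt(-18316/676872121 + 44929) = sqrt(30411187506093/676872121) = sqrt(20584484989377869333253)/676872121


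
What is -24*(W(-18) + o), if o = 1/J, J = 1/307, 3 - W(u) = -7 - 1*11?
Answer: -7872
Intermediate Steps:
W(u) = 21 (W(u) = 3 - (-7 - 1*11) = 3 - (-7 - 11) = 3 - 1*(-18) = 3 + 18 = 21)
J = 1/307 ≈ 0.0032573
o = 307 (o = 1/(1/307) = 307)
-24*(W(-18) + o) = -24*(21 + 307) = -24*328 = -7872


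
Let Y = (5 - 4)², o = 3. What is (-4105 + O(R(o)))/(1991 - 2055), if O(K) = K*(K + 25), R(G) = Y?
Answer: 4079/64 ≈ 63.734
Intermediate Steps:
Y = 1 (Y = 1² = 1)
R(G) = 1
O(K) = K*(25 + K)
(-4105 + O(R(o)))/(1991 - 2055) = (-4105 + 1*(25 + 1))/(1991 - 2055) = (-4105 + 1*26)/(-64) = (-4105 + 26)*(-1/64) = -4079*(-1/64) = 4079/64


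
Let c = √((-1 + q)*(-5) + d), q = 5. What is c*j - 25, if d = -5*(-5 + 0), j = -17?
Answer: -25 - 17*√5 ≈ -63.013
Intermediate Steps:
d = 25 (d = -5*(-5) = 25)
c = √5 (c = √((-1 + 5)*(-5) + 25) = √(4*(-5) + 25) = √(-20 + 25) = √5 ≈ 2.2361)
c*j - 25 = √5*(-17) - 25 = -17*√5 - 25 = -25 - 17*√5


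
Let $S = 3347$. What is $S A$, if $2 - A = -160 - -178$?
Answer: $-53552$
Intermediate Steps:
$A = -16$ ($A = 2 - \left(-160 - -178\right) = 2 - \left(-160 + 178\right) = 2 - 18 = -16$)
$S A = 3347 \left(-16\right) = -53552$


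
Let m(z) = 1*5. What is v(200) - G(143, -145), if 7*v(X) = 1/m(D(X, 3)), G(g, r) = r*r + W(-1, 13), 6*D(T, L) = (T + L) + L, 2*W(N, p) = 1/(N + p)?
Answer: -17661011/840 ≈ -21025.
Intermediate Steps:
W(N, p) = 1/(2*(N + p))
D(T, L) = L/3 + T/6 (D(T, L) = ((T + L) + L)/6 = ((L + T) + L)/6 = (T + 2*L)/6 = L/3 + T/6)
G(g, r) = 1/24 + r² (G(g, r) = r*r + 1/(2*(-1 + 13)) = r² + (½)/12 = r² + (½)*(1/12) = r² + 1/24 = 1/24 + r²)
m(z) = 5
v(X) = 1/35 (v(X) = (⅐)/5 = (⅐)*(⅕) = 1/35)
v(200) - G(143, -145) = 1/35 - (1/24 + (-145)²) = 1/35 - (1/24 + 21025) = 1/35 - 1*504601/24 = 1/35 - 504601/24 = -17661011/840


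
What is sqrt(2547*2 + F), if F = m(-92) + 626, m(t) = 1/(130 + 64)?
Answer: sqrt(215278114)/194 ≈ 75.631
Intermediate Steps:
m(t) = 1/194
F = 121445/194 (F = 1/194 + 626 = 121445/194 ≈ 626.00)
sqrt(2547*2 + F) = sqrt(2547*2 + 121445/194) = sqrt(5094 + 121445/194) = sqrt(1109681/194) = sqrt(215278114)/194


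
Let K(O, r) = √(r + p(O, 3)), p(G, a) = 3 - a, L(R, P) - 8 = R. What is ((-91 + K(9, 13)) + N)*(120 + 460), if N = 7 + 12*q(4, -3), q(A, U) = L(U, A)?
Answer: -13920 + 580*√13 ≈ -11829.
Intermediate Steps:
L(R, P) = 8 + R
q(A, U) = 8 + U
K(O, r) = √r (K(O, r) = √(r + (3 - 1*3)) = √(r + (3 - 3)) = √(r + 0) = √r)
N = 67 (N = 7 + 12*(8 - 3) = 7 + 12*5 = 7 + 60 = 67)
((-91 + K(9, 13)) + N)*(120 + 460) = ((-91 + √13) + 67)*(120 + 460) = (-24 + √13)*580 = -13920 + 580*√13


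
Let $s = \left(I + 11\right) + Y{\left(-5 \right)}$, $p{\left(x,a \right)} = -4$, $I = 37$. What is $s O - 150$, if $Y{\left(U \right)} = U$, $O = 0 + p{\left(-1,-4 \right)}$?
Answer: $-322$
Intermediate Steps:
$O = -4$ ($O = 0 - 4 = -4$)
$s = 43$ ($s = \left(37 + 11\right) - 5 = 48 - 5 = 43$)
$s O - 150 = 43 \left(-4\right) - 150 = -172 - 150 = -322$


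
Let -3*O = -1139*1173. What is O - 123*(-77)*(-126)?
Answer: -747997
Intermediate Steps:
O = 445349 (O = -(-1139)*1173/3 = -1/3*(-1336047) = 445349)
O - 123*(-77)*(-126) = 445349 - 123*(-77)*(-126) = 445349 - (-9471)*(-126) = 445349 - 1*1193346 = 445349 - 1193346 = -747997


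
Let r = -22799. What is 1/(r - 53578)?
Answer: -1/76377 ≈ -1.3093e-5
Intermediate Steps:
1/(r - 53578) = 1/(-22799 - 53578) = 1/(-76377) = -1/76377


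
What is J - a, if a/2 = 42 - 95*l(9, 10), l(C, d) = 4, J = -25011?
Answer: -24335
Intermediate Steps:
a = -676 (a = 2*(42 - 95*4) = 2*(42 - 380) = 2*(-338) = -676)
J - a = -25011 - 1*(-676) = -25011 + 676 = -24335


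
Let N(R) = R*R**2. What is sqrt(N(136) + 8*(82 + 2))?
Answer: 4*sqrt(157258) ≈ 1586.2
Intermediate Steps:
N(R) = R**3
sqrt(N(136) + 8*(82 + 2)) = sqrt(136**3 + 8*(82 + 2)) = sqrt(2515456 + 8*84) = sqrt(2515456 + 672) = sqrt(2516128) = 4*sqrt(157258)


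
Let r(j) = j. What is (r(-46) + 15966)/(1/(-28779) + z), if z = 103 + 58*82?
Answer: 11454042/3495929 ≈ 3.2764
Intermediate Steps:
z = 4859 (z = 103 + 4756 = 4859)
(r(-46) + 15966)/(1/(-28779) + z) = (-46 + 15966)/(1/(-28779) + 4859) = 15920/(-1/28779 + 4859) = 15920/(139837160/28779) = 15920*(28779/139837160) = 11454042/3495929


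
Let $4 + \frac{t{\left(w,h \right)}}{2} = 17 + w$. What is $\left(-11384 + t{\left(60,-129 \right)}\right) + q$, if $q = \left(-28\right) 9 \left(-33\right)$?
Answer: $-2922$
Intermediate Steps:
$t{\left(w,h \right)} = 26 + 2 w$ ($t{\left(w,h \right)} = -8 + 2 \left(17 + w\right) = -8 + \left(34 + 2 w\right) = 26 + 2 w$)
$q = 8316$ ($q = \left(-252\right) \left(-33\right) = 8316$)
$\left(-11384 + t{\left(60,-129 \right)}\right) + q = \left(-11384 + \left(26 + 2 \cdot 60\right)\right) + 8316 = \left(-11384 + \left(26 + 120\right)\right) + 8316 = \left(-11384 + 146\right) + 8316 = -11238 + 8316 = -2922$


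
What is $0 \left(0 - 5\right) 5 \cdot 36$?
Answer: $0$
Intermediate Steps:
$0 \left(0 - 5\right) 5 \cdot 36 = 0 \left(\left(-5\right) 5\right) 36 = 0 \left(-25\right) 36 = 0 \cdot 36 = 0$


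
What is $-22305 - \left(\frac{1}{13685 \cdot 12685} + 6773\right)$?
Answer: $- \frac{5047772874551}{173594225} \approx -29078.0$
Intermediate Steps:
$-22305 - \left(\frac{1}{13685 \cdot 12685} + 6773\right) = -22305 - \left(\frac{1}{13685} \cdot \frac{1}{12685} + 6773\right) = -22305 - \left(\frac{1}{173594225} + 6773\right) = -22305 - \frac{1175753685926}{173594225} = - \frac{5047772874551}{173594225}$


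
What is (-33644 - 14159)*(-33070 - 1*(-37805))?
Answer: -226347205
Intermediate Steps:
(-33644 - 14159)*(-33070 - 1*(-37805)) = -47803*(-33070 + 37805) = -47803*4735 = -226347205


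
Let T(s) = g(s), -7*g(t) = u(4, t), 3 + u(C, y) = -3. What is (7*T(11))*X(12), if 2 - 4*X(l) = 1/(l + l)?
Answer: 47/16 ≈ 2.9375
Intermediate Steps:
u(C, y) = -6 (u(C, y) = -3 - 3 = -6)
g(t) = 6/7 (g(t) = -⅐*(-6) = 6/7)
T(s) = 6/7
X(l) = ½ - 1/(8*l) (X(l) = ½ - 1/(4*(l + l)) = ½ - 1/(2*l)/4 = ½ - 1/(8*l))
(7*T(11))*X(12) = (7*(6/7))*((⅛)*(-1 + 4*12)/12) = 6*((⅛)*(1/12)*(-1 + 48)) = 6*((⅛)*(1/12)*47) = 6*(47/96) = 47/16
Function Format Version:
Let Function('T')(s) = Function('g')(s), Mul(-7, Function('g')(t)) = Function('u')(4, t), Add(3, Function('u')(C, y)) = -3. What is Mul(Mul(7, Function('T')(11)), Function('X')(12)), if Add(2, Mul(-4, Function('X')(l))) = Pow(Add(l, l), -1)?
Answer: Rational(47, 16) ≈ 2.9375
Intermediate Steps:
Function('u')(C, y) = -6 (Function('u')(C, y) = Add(-3, -3) = -6)
Function('g')(t) = Rational(6, 7) (Function('g')(t) = Mul(Rational(-1, 7), -6) = Rational(6, 7))
Function('T')(s) = Rational(6, 7)
Function('X')(l) = Add(Rational(1, 2), Mul(Rational(-1, 8), Pow(l, -1))) (Function('X')(l) = Add(Rational(1, 2), Mul(Rational(-1, 4), Pow(Add(l, l), -1))) = Add(Rational(1, 2), Mul(Rational(-1, 4), Pow(Mul(2, l), -1))) = Add(Rational(1, 2), Mul(Rational(-1, 4), Mul(Rational(1, 2), Pow(l, -1)))) = Add(Rational(1, 2), Mul(Rational(-1, 8), Pow(l, -1))))
Mul(Mul(7, Function('T')(11)), Function('X')(12)) = Mul(Mul(7, Rational(6, 7)), Mul(Rational(1, 8), Pow(12, -1), Add(-1, Mul(4, 12)))) = Mul(6, Mul(Rational(1, 8), Rational(1, 12), Add(-1, 48))) = Mul(6, Mul(Rational(1, 8), Rational(1, 12), 47)) = Mul(6, Rational(47, 96)) = Rational(47, 16)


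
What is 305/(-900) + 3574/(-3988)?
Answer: -221647/179460 ≈ -1.2351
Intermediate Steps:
305/(-900) + 3574/(-3988) = 305*(-1/900) + 3574*(-1/3988) = -61/180 - 1787/1994 = -221647/179460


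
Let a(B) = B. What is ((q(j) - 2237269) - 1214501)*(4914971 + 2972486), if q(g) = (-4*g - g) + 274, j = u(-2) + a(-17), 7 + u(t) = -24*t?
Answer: -27224472780512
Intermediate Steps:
u(t) = -7 - 24*t
j = 24 (j = (-7 - 24*(-2)) - 17 = (-7 + 48) - 17 = 41 - 17 = 24)
q(g) = 274 - 5*g (q(g) = -5*g + 274 = 274 - 5*g)
((q(j) - 2237269) - 1214501)*(4914971 + 2972486) = (((274 - 5*24) - 2237269) - 1214501)*(4914971 + 2972486) = (((274 - 120) - 2237269) - 1214501)*7887457 = ((154 - 2237269) - 1214501)*7887457 = (-2237115 - 1214501)*7887457 = -3451616*7887457 = -27224472780512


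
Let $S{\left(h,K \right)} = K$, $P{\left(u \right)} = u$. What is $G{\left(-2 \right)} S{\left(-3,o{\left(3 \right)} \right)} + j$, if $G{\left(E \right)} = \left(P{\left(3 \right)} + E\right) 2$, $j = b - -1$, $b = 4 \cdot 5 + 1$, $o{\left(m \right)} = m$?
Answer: $28$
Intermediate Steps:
$b = 21$ ($b = 20 + 1 = 21$)
$j = 22$ ($j = 21 - -1 = 21 + 1 = 22$)
$G{\left(E \right)} = 6 + 2 E$ ($G{\left(E \right)} = \left(3 + E\right) 2 = 6 + 2 E$)
$G{\left(-2 \right)} S{\left(-3,o{\left(3 \right)} \right)} + j = \left(6 + 2 \left(-2\right)\right) 3 + 22 = \left(6 - 4\right) 3 + 22 = 2 \cdot 3 + 22 = 6 + 22 = 28$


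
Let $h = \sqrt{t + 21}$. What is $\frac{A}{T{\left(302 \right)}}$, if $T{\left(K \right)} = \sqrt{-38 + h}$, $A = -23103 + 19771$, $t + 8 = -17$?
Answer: $- \frac{1666 \sqrt{2}}{\sqrt{-19 + i}} \approx -14.2 + 539.96 i$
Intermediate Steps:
$t = -25$ ($t = -8 - 17 = -25$)
$A = -3332$
$h = 2 i$ ($h = \sqrt{-25 + 21} = \sqrt{-4} = 2 i \approx 2.0 i$)
$T{\left(K \right)} = \sqrt{-38 + 2 i}$
$\frac{A}{T{\left(302 \right)}} = - \frac{3332}{\sqrt{-38 + 2 i}}$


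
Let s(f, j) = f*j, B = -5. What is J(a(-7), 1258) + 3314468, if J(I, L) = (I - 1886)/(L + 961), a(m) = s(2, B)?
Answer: 7354802596/2219 ≈ 3.3145e+6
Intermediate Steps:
a(m) = -10 (a(m) = 2*(-5) = -10)
J(I, L) = (-1886 + I)/(961 + L)
J(a(-7), 1258) + 3314468 = (-1886 - 10)/(961 + 1258) + 3314468 = -1896/2219 + 3314468 = 7354802596/2219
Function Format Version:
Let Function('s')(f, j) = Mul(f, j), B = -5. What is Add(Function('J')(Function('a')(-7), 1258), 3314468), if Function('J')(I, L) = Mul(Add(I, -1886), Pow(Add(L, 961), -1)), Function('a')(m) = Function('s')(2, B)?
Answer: Rational(7354802596, 2219) ≈ 3.3145e+6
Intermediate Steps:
Function('a')(m) = -10 (Function('a')(m) = Mul(2, -5) = -10)
Function('J')(I, L) = Mul(Pow(Add(961, L), -1), Add(-1886, I)) (Function('J')(I, L) = Mul(Add(-1886, I), Pow(Add(961, L), -1)) = Mul(Pow(Add(961, L), -1), Add(-1886, I)))
Add(Function('J')(Function('a')(-7), 1258), 3314468) = Add(Mul(Pow(Add(961, 1258), -1), Add(-1886, -10)), 3314468) = Add(Mul(Pow(2219, -1), -1896), 3314468) = Add(Mul(Rational(1, 2219), -1896), 3314468) = Add(Rational(-1896, 2219), 3314468) = Rational(7354802596, 2219)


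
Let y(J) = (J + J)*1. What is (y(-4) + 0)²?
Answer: 64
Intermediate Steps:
y(J) = 2*J (y(J) = (2*J)*1 = 2*J)
(y(-4) + 0)² = (2*(-4) + 0)² = (-8 + 0)² = (-8)² = 64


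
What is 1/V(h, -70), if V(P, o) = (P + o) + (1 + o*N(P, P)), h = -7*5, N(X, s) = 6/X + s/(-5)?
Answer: -1/582 ≈ -0.0017182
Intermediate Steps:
N(X, s) = 6/X - s/5 (N(X, s) = 6/X + s*(-1/5) = 6/X - s/5)
h = -35
V(P, o) = 1 + P + o + o*(6/P - P/5) (V(P, o) = (P + o) + (1 + o*(6/P - P/5)) = 1 + P + o + o*(6/P - P/5))
1/V(h, -70) = 1/(1 - 35 - 70 + 6*(-70)/(-35) - 1/5*(-35)*(-70)) = 1/(1 - 35 - 70 + 6*(-70)*(-1/35) - 490) = 1/(1 - 35 - 70 + 12 - 490) = 1/(-582) = -1/582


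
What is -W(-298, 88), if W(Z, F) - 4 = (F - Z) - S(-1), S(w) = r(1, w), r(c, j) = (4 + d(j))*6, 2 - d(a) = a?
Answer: -348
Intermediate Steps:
d(a) = 2 - a
r(c, j) = 36 - 6*j (r(c, j) = (4 + (2 - j))*6 = (6 - j)*6 = 36 - 6*j)
S(w) = 36 - 6*w
W(Z, F) = -38 + F - Z (W(Z, F) = 4 + ((F - Z) - (36 - 6*(-1))) = 4 + ((F - Z) - (36 + 6)) = 4 + ((F - Z) - 1*42) = 4 + ((F - Z) - 42) = 4 + (-42 + F - Z) = -38 + F - Z)
-W(-298, 88) = -(-38 + 88 - 1*(-298)) = -(-38 + 88 + 298) = -1*348 = -348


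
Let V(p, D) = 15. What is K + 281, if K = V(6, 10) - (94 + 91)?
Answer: 111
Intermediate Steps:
K = -170 (K = 15 - (94 + 91) = 15 - 1*185 = 15 - 185 = -170)
K + 281 = -170 + 281 = 111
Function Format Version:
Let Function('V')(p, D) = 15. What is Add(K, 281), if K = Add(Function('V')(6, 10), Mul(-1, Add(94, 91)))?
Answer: 111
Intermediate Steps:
K = -170 (K = Add(15, Mul(-1, Add(94, 91))) = Add(15, Mul(-1, 185)) = Add(15, -185) = -170)
Add(K, 281) = Add(-170, 281) = 111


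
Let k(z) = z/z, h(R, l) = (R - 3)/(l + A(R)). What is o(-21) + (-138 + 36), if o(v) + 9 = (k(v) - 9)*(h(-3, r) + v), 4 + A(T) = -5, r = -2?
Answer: 579/11 ≈ 52.636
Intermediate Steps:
A(T) = -9 (A(T) = -4 - 5 = -9)
h(R, l) = (-3 + R)/(-9 + l) (h(R, l) = (R - 3)/(l - 9) = (-3 + R)/(-9 + l))
k(z) = 1
o(v) = -147/11 - 8*v (o(v) = -9 + (1 - 9)*((-3 - 3)/(-9 - 2) + v) = -9 - 8*(-6/(-11) + v) = -9 - 8*(-1/11*(-6) + v) = -9 - 8*(6/11 + v) = -9 + (-48/11 - 8*v) = -147/11 - 8*v)
o(-21) + (-138 + 36) = (-147/11 - 8*(-21)) + (-138 + 36) = (-147/11 + 168) - 102 = 1701/11 - 102 = 579/11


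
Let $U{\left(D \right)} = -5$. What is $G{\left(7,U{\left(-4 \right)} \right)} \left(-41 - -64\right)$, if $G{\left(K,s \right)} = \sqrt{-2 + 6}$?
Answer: $46$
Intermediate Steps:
$G{\left(K,s \right)} = 2$ ($G{\left(K,s \right)} = \sqrt{4} = 2$)
$G{\left(7,U{\left(-4 \right)} \right)} \left(-41 - -64\right) = 2 \left(-41 - -64\right) = 2 \left(-41 + 64\right) = 2 \cdot 23 = 46$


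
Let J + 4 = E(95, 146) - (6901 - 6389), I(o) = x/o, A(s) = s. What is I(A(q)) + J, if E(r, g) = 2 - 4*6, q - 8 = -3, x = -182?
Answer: -2872/5 ≈ -574.40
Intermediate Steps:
q = 5 (q = 8 - 3 = 5)
E(r, g) = -22 (E(r, g) = 2 - 24 = -22)
I(o) = -182/o
J = -538 (J = -4 + (-22 - (6901 - 6389)) = -4 + (-22 - 1*512) = -4 + (-22 - 512) = -4 - 534 = -538)
I(A(q)) + J = -182/5 - 538 = -2872/5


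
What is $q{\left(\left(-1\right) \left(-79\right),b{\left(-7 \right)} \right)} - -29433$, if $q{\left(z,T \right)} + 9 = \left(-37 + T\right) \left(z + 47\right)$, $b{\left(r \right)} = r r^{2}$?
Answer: $-18456$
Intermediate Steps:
$b{\left(r \right)} = r^{3}$
$q{\left(z,T \right)} = -9 + \left(-37 + T\right) \left(47 + z\right)$ ($q{\left(z,T \right)} = -9 + \left(-37 + T\right) \left(z + 47\right) = -9 + \left(-37 + T\right) \left(47 + z\right)$)
$q{\left(\left(-1\right) \left(-79\right),b{\left(-7 \right)} \right)} - -29433 = \left(-1748 - 37 \left(\left(-1\right) \left(-79\right)\right) + 47 \left(-7\right)^{3} + \left(-7\right)^{3} \left(\left(-1\right) \left(-79\right)\right)\right) - -29433 = \left(-1748 - 2923 + 47 \left(-343\right) - 27097\right) + 29433 = \left(-1748 - 2923 - 16121 - 27097\right) + 29433 = -47889 + 29433 = -18456$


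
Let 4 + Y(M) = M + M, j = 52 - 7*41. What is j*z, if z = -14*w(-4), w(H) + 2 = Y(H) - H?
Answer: -32900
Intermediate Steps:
j = -235 (j = 52 - 287 = -235)
Y(M) = -4 + 2*M (Y(M) = -4 + (M + M) = -4 + 2*M)
w(H) = -6 + H (w(H) = -2 + ((-4 + 2*H) - H) = -2 + (-4 + H) = -6 + H)
z = 140 (z = -14*(-6 - 4) = -14*(-10) = 140)
j*z = -235*140 = -32900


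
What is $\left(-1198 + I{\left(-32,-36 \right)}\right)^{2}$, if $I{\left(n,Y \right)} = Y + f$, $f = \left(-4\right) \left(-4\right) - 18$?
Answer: $1527696$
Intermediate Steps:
$f = -2$ ($f = 16 - 18 = -2$)
$I{\left(n,Y \right)} = -2 + Y$ ($I{\left(n,Y \right)} = Y - 2 = -2 + Y$)
$\left(-1198 + I{\left(-32,-36 \right)}\right)^{2} = \left(-1198 - 38\right)^{2} = \left(-1236\right)^{2} = 1527696$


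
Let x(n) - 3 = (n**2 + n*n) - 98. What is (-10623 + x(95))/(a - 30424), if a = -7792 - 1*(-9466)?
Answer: -3666/14375 ≈ -0.25503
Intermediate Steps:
a = 1674 (a = -7792 + 9466 = 1674)
x(n) = -95 + 2*n**2 (x(n) = 3 + ((n**2 + n*n) - 98) = 3 + ((n**2 + n**2) - 98) = 3 + (2*n**2 - 98) = 3 + (-98 + 2*n**2) = -95 + 2*n**2)
(-10623 + x(95))/(a - 30424) = (-10623 + (-95 + 2*95**2))/(1674 - 30424) = (-10623 + (-95 + 2*9025))/(-28750) = (-10623 + (-95 + 18050))*(-1/28750) = (-10623 + 17955)*(-1/28750) = 7332*(-1/28750) = -3666/14375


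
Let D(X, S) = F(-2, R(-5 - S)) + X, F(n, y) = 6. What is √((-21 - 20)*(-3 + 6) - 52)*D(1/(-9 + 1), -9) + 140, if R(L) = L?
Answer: 140 + 235*I*√7/8 ≈ 140.0 + 77.719*I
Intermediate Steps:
D(X, S) = 6 + X
√((-21 - 20)*(-3 + 6) - 52)*D(1/(-9 + 1), -9) + 140 = √((-21 - 20)*(-3 + 6) - 52)*(6 + 1/(-9 + 1)) + 140 = √(-41*3 - 52)*(6 + 1/(-8)) + 140 = √(-123 - 52)*(6 - ⅛) + 140 = √(-175)*(47/8) + 140 = (5*I*√7)*(47/8) + 140 = 235*I*√7/8 + 140 = 140 + 235*I*√7/8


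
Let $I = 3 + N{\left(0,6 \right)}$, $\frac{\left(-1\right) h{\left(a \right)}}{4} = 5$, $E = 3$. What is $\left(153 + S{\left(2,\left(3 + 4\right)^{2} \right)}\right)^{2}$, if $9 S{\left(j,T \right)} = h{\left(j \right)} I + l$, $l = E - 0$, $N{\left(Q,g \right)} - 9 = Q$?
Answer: $\frac{144400}{9} \approx 16044.0$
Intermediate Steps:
$N{\left(Q,g \right)} = 9 + Q$
$h{\left(a \right)} = -20$ ($h{\left(a \right)} = \left(-4\right) 5 = -20$)
$I = 12$ ($I = 3 + \left(9 + 0\right) = 3 + 9 = 12$)
$l = 3$ ($l = 3 - 0 = 3 + 0 = 3$)
$S{\left(j,T \right)} = - \frac{79}{3}$ ($S{\left(j,T \right)} = \frac{\left(-20\right) 12 + 3}{9} = \frac{-240 + 3}{9} = \frac{1}{9} \left(-237\right) = - \frac{79}{3}$)
$\left(153 + S{\left(2,\left(3 + 4\right)^{2} \right)}\right)^{2} = \left(153 - \frac{79}{3}\right)^{2} = \left(\frac{380}{3}\right)^{2} = \frac{144400}{9}$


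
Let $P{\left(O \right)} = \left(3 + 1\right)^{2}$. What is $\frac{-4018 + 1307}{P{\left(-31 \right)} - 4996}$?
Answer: $\frac{2711}{4980} \approx 0.54438$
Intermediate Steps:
$P{\left(O \right)} = 16$ ($P{\left(O \right)} = 4^{2} = 16$)
$\frac{-4018 + 1307}{P{\left(-31 \right)} - 4996} = \frac{-4018 + 1307}{16 - 4996} = - \frac{2711}{-4980} = \left(-2711\right) \left(- \frac{1}{4980}\right) = \frac{2711}{4980}$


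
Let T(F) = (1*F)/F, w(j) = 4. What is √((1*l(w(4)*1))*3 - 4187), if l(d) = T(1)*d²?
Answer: I*√4139 ≈ 64.335*I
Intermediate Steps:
T(F) = 1 (T(F) = F/F = 1)
l(d) = d² (l(d) = 1*d² = d²)
√((1*l(w(4)*1))*3 - 4187) = √((1*(4*1)²)*3 - 4187) = √((1*4²)*3 - 4187) = √((1*16)*3 - 4187) = √(16*3 - 4187) = √(48 - 4187) = √(-4139) = I*√4139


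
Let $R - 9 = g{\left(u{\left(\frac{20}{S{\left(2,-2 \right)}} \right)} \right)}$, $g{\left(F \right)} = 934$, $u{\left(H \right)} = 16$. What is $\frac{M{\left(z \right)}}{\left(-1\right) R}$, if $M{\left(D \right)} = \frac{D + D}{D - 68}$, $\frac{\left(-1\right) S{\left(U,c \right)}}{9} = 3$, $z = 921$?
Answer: $- \frac{1842}{804379} \approx -0.00229$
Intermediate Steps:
$S{\left(U,c \right)} = -27$ ($S{\left(U,c \right)} = \left(-9\right) 3 = -27$)
$M{\left(D \right)} = \frac{2 D}{-68 + D}$
$R = 943$ ($R = 9 + 934 = 943$)
$\frac{M{\left(z \right)}}{\left(-1\right) R} = \frac{2 \cdot 921 \frac{1}{-68 + 921}}{\left(-1\right) 943} = \frac{2 \cdot 921 \cdot \frac{1}{853}}{-943} = 2 \cdot 921 \cdot \frac{1}{853} \left(- \frac{1}{943}\right) = \frac{1842}{853} \left(- \frac{1}{943}\right) = - \frac{1842}{804379}$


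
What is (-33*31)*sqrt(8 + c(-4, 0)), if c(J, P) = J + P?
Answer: -2046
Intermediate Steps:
(-33*31)*sqrt(8 + c(-4, 0)) = (-33*31)*sqrt(8 + (-4 + 0)) = -1023*sqrt(8 - 4) = -1023*sqrt(4) = -1023*2 = -2046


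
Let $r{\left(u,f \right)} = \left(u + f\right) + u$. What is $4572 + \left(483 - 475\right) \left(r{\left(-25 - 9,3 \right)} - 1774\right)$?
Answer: $-10140$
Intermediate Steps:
$r{\left(u,f \right)} = f + 2 u$ ($r{\left(u,f \right)} = \left(f + u\right) + u = f + 2 u$)
$4572 + \left(483 - 475\right) \left(r{\left(-25 - 9,3 \right)} - 1774\right) = 4572 + \left(483 - 475\right) \left(\left(3 + 2 \left(-25 - 9\right)\right) - 1774\right) = 4572 + 8 \left(\left(3 + 2 \left(-34\right)\right) - 1774\right) = 4572 + 8 \left(\left(3 - 68\right) - 1774\right) = 4572 + 8 \left(-65 - 1774\right) = 4572 + 8 \left(-1839\right) = 4572 - 14712 = -10140$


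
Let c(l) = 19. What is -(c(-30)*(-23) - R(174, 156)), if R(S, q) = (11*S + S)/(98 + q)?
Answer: 56543/127 ≈ 445.22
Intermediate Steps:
R(S, q) = 12*S/(98 + q) (R(S, q) = (12*S)/(98 + q) = 12*S/(98 + q))
-(c(-30)*(-23) - R(174, 156)) = -(19*(-23) - 12*174/(98 + 156)) = -(-437 - 12*174/254) = -(-437 - 1*1044/127) = -(-437 - 1044/127) = -1*(-56543/127) = 56543/127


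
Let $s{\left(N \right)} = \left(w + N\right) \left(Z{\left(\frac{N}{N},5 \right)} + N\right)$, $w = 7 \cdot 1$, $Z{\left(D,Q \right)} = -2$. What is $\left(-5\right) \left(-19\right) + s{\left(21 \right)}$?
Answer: $627$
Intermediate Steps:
$w = 7$
$s{\left(N \right)} = \left(-2 + N\right) \left(7 + N\right)$ ($s{\left(N \right)} = \left(7 + N\right) \left(-2 + N\right) = \left(-2 + N\right) \left(7 + N\right)$)
$\left(-5\right) \left(-19\right) + s{\left(21 \right)} = \left(-5\right) \left(-19\right) + \left(-14 + 21^{2} + 5 \cdot 21\right) = 95 + \left(-14 + 441 + 105\right) = 95 + 532 = 627$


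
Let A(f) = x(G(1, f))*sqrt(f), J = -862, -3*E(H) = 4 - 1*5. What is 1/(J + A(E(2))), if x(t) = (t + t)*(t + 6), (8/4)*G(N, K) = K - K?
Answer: -1/862 ≈ -0.0011601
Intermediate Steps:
G(N, K) = 0 (G(N, K) = (K - K)/2 = (1/2)*0 = 0)
E(H) = 1/3 (E(H) = -(4 - 1*5)/3 = -(4 - 5)/3 = -1/3*(-1) = 1/3)
x(t) = 2*t*(6 + t) (x(t) = (2*t)*(6 + t) = 2*t*(6 + t))
A(f) = 0 (A(f) = (2*0*(6 + 0))*sqrt(f) = (2*0*6)*sqrt(f) = 0*sqrt(f) = 0)
1/(J + A(E(2))) = 1/(-862 + 0) = 1/(-862) = -1/862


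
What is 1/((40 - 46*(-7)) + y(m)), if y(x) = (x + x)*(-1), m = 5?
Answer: 1/352 ≈ 0.0028409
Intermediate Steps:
y(x) = -2*x (y(x) = (2*x)*(-1) = -2*x)
1/((40 - 46*(-7)) + y(m)) = 1/((40 - 46*(-7)) - 2*5) = 1/((40 + 322) - 10) = 1/(362 - 10) = 1/352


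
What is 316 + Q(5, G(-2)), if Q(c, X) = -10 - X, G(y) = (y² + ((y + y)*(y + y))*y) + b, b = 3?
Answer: 331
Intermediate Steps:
G(y) = 3 + y² + 4*y³ (G(y) = (y² + ((y + y)*(y + y))*y) + 3 = (y² + ((2*y)*(2*y))*y) + 3 = (y² + (4*y²)*y) + 3 = (y² + 4*y³) + 3 = 3 + y² + 4*y³)
316 + Q(5, G(-2)) = 316 + (-10 - (3 + (-2)² + 4*(-2)³)) = 316 + (-10 - (3 + 4 + 4*(-8))) = 316 + (-10 - (3 + 4 - 32)) = 316 + (-10 - 1*(-25)) = 316 + (-10 + 25) = 316 + 15 = 331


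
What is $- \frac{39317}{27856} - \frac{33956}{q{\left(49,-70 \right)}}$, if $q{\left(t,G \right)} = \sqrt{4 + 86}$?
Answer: $- \frac{39317}{27856} - \frac{16978 \sqrt{10}}{15} \approx -3580.7$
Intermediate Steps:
$q{\left(t,G \right)} = 3 \sqrt{10}$ ($q{\left(t,G \right)} = \sqrt{90} = 3 \sqrt{10}$)
$- \frac{39317}{27856} - \frac{33956}{q{\left(49,-70 \right)}} = - \frac{39317}{27856} - \frac{33956}{3 \sqrt{10}} = \left(-39317\right) \frac{1}{27856} - 33956 \frac{\sqrt{10}}{30} = - \frac{39317}{27856} - \frac{16978 \sqrt{10}}{15}$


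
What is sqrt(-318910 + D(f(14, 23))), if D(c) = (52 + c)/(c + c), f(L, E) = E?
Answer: I*sqrt(674810110)/46 ≈ 564.72*I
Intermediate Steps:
D(c) = (52 + c)/(2*c) (D(c) = (52 + c)/((2*c)) = (52 + c)*(1/(2*c)) = (52 + c)/(2*c))
sqrt(-318910 + D(f(14, 23))) = sqrt(-318910 + (1/2)*(52 + 23)/23) = sqrt(-318910 + (1/2)*(1/23)*75) = sqrt(-318910 + 75/46) = sqrt(-14669785/46) = I*sqrt(674810110)/46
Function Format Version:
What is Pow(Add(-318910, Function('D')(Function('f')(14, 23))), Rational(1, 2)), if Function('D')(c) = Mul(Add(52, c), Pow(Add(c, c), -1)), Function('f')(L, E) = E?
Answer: Mul(Rational(1, 46), I, Pow(674810110, Rational(1, 2))) ≈ Mul(564.72, I)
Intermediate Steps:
Function('D')(c) = Mul(Rational(1, 2), Pow(c, -1), Add(52, c)) (Function('D')(c) = Mul(Add(52, c), Pow(Mul(2, c), -1)) = Mul(Add(52, c), Mul(Rational(1, 2), Pow(c, -1))) = Mul(Rational(1, 2), Pow(c, -1), Add(52, c)))
Pow(Add(-318910, Function('D')(Function('f')(14, 23))), Rational(1, 2)) = Pow(Add(-318910, Mul(Rational(1, 2), Pow(23, -1), Add(52, 23))), Rational(1, 2)) = Pow(Add(-318910, Mul(Rational(1, 2), Rational(1, 23), 75)), Rational(1, 2)) = Pow(Add(-318910, Rational(75, 46)), Rational(1, 2)) = Pow(Rational(-14669785, 46), Rational(1, 2)) = Mul(Rational(1, 46), I, Pow(674810110, Rational(1, 2)))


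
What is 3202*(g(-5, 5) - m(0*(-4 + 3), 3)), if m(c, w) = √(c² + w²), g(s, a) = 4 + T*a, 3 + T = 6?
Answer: 51232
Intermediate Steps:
T = 3 (T = -3 + 6 = 3)
g(s, a) = 4 + 3*a
3202*(g(-5, 5) - m(0*(-4 + 3), 3)) = 3202*((4 + 3*5) - √((0*(-4 + 3))² + 3²)) = 3202*((4 + 15) - √((0*(-1))² + 9)) = 3202*(19 - √(0² + 9)) = 3202*(19 - √(0 + 9)) = 3202*(19 - √9) = 3202*(19 - 1*3) = 3202*(19 - 3) = 3202*16 = 51232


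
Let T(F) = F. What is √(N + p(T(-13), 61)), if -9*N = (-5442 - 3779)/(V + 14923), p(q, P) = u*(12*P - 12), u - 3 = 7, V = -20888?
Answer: √2305608376735/17895 ≈ 84.852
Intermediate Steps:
u = 10 (u = 3 + 7 = 10)
p(q, P) = -120 + 120*P (p(q, P) = 10*(12*P - 12) = 10*(-12 + 12*P) = -120 + 120*P)
N = -9221/53685 (N = -(-5442 - 3779)/(9*(-20888 + 14923)) = -(-9221)/(9*(-5965)) = -(-9221)*(-1)/(9*5965) = -⅑*9221/5965 = -9221/53685 ≈ -0.17176)
√(N + p(T(-13), 61)) = √(-9221/53685 + (-120 + 120*61)) = √(-9221/53685 + (-120 + 7320)) = √(-9221/53685 + 7200) = √(386522779/53685) = √2305608376735/17895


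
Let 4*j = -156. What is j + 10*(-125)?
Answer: -1289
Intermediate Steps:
j = -39 (j = (¼)*(-156) = -39)
j + 10*(-125) = -39 + 10*(-125) = -39 - 1250 = -1289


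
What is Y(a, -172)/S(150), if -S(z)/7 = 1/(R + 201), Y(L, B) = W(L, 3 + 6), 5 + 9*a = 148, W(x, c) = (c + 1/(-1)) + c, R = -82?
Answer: -289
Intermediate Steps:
W(x, c) = -1 + 2*c (W(x, c) = (c - 1) + c = (-1 + c) + c = -1 + 2*c)
a = 143/9 (a = -5/9 + (⅑)*148 = -5/9 + 148/9 = 143/9 ≈ 15.889)
Y(L, B) = 17 (Y(L, B) = -1 + 2*(3 + 6) = -1 + 2*9 = -1 + 18 = 17)
S(z) = -1/17 (S(z) = -7/(-82 + 201) = -7/119 = -7*1/119 = -1/17)
Y(a, -172)/S(150) = 17/(-1/17) = 17*(-17) = -289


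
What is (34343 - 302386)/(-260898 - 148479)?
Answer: 268043/409377 ≈ 0.65476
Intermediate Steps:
(34343 - 302386)/(-260898 - 148479) = -268043/(-409377) = -268043*(-1/409377) = 268043/409377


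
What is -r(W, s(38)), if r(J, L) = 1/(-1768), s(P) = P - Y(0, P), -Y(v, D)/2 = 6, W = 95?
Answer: 1/1768 ≈ 0.00056561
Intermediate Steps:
Y(v, D) = -12 (Y(v, D) = -2*6 = -12)
s(P) = 12 + P (s(P) = P - 1*(-12) = P + 12 = 12 + P)
r(J, L) = -1/1768
-r(W, s(38)) = -1*(-1/1768) = 1/1768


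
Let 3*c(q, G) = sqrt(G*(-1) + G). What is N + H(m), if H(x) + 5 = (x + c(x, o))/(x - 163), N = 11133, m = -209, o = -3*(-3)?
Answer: 4139825/372 ≈ 11129.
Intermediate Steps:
o = 9
c(q, G) = 0 (c(q, G) = sqrt(G*(-1) + G)/3 = sqrt(-G + G)/3 = sqrt(0)/3 = (1/3)*0 = 0)
H(x) = -5 + x/(-163 + x) (H(x) = -5 + (x + 0)/(x - 163) = -5 + x/(-163 + x))
N + H(m) = 11133 + (815 - 4*(-209))/(-163 - 209) = 11133 + (815 + 836)/(-372) = 11133 - 1/372*1651 = 11133 - 1651/372 = 4139825/372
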